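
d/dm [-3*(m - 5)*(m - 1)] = 18 - 6*m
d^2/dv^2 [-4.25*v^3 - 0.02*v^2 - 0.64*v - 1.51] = -25.5*v - 0.04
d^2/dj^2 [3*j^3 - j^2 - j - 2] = 18*j - 2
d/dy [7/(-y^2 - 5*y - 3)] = 7*(2*y + 5)/(y^2 + 5*y + 3)^2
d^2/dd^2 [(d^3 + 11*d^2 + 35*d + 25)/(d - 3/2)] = 4*(4*d^3 - 18*d^2 + 27*d + 409)/(8*d^3 - 36*d^2 + 54*d - 27)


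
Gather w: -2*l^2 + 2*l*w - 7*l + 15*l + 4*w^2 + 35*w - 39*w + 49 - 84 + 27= -2*l^2 + 8*l + 4*w^2 + w*(2*l - 4) - 8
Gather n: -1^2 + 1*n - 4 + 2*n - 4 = 3*n - 9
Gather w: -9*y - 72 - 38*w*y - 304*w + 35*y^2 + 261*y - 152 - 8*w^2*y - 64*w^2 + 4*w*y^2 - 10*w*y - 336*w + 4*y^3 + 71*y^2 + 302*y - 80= w^2*(-8*y - 64) + w*(4*y^2 - 48*y - 640) + 4*y^3 + 106*y^2 + 554*y - 304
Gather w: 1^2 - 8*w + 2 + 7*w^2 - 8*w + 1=7*w^2 - 16*w + 4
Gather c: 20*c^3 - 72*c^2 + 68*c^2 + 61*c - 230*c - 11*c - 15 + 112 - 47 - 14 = 20*c^3 - 4*c^2 - 180*c + 36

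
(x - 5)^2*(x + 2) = x^3 - 8*x^2 + 5*x + 50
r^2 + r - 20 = (r - 4)*(r + 5)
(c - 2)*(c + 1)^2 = c^3 - 3*c - 2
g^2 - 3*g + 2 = (g - 2)*(g - 1)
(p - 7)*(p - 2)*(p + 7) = p^3 - 2*p^2 - 49*p + 98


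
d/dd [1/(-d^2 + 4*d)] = 2*(d - 2)/(d^2*(d - 4)^2)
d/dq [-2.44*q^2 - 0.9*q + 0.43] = -4.88*q - 0.9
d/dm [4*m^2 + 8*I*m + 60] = 8*m + 8*I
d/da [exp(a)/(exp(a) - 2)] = -2*exp(a)/(exp(2*a) - 4*exp(a) + 4)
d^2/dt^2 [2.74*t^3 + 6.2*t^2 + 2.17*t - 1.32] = 16.44*t + 12.4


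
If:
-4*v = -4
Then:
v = 1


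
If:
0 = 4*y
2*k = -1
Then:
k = -1/2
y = 0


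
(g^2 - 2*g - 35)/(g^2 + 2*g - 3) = (g^2 - 2*g - 35)/(g^2 + 2*g - 3)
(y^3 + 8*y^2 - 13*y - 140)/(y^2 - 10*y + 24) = (y^2 + 12*y + 35)/(y - 6)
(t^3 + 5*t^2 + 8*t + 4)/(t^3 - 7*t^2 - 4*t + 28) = (t^2 + 3*t + 2)/(t^2 - 9*t + 14)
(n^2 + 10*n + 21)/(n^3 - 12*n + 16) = (n^2 + 10*n + 21)/(n^3 - 12*n + 16)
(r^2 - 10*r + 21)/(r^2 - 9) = (r - 7)/(r + 3)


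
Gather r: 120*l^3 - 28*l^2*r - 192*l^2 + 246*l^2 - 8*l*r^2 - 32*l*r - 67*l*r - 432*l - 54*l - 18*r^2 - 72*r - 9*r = 120*l^3 + 54*l^2 - 486*l + r^2*(-8*l - 18) + r*(-28*l^2 - 99*l - 81)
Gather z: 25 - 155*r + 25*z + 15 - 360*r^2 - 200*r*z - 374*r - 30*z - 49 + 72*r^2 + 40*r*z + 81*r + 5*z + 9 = -288*r^2 - 160*r*z - 448*r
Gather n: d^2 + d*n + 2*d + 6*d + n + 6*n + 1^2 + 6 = d^2 + 8*d + n*(d + 7) + 7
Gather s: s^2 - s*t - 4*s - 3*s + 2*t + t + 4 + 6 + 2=s^2 + s*(-t - 7) + 3*t + 12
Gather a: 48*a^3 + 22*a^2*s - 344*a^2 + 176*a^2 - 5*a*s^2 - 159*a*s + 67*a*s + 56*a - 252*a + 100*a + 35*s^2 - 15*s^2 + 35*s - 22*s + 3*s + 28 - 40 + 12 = 48*a^3 + a^2*(22*s - 168) + a*(-5*s^2 - 92*s - 96) + 20*s^2 + 16*s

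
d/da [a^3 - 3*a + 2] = 3*a^2 - 3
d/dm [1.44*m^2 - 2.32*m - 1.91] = 2.88*m - 2.32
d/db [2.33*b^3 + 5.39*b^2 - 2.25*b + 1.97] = 6.99*b^2 + 10.78*b - 2.25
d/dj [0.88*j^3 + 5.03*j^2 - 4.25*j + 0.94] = 2.64*j^2 + 10.06*j - 4.25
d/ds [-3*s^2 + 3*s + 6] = 3 - 6*s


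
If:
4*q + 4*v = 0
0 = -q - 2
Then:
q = -2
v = 2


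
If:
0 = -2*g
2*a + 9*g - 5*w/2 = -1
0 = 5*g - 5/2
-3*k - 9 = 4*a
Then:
No Solution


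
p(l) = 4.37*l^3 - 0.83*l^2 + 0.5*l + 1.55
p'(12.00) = 1868.42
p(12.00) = 7439.39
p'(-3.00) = 123.47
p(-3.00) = -125.41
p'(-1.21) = 21.70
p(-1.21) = -8.01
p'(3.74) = 177.67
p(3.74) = 220.42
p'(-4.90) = 323.41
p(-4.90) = -534.95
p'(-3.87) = 203.27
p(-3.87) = -266.10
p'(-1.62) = 37.60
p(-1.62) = -20.02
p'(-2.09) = 61.24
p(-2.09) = -43.02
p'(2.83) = 100.80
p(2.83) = 95.36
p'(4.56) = 265.53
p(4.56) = 400.93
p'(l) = 13.11*l^2 - 1.66*l + 0.5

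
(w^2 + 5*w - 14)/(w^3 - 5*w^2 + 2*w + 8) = (w + 7)/(w^2 - 3*w - 4)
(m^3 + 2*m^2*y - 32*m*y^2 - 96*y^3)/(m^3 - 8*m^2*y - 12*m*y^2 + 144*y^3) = (-m - 4*y)/(-m + 6*y)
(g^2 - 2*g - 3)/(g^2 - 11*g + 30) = (g^2 - 2*g - 3)/(g^2 - 11*g + 30)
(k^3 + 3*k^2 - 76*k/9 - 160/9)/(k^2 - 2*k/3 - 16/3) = (3*k^2 + 17*k + 20)/(3*(k + 2))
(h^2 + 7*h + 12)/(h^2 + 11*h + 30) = (h^2 + 7*h + 12)/(h^2 + 11*h + 30)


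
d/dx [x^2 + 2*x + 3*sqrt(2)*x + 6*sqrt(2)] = 2*x + 2 + 3*sqrt(2)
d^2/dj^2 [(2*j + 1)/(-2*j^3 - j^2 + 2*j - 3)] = 2*(-4*(2*j + 1)*(3*j^2 + j - 1)^2 + (12*j^2 + 4*j + (2*j + 1)*(6*j + 1) - 4)*(2*j^3 + j^2 - 2*j + 3))/(2*j^3 + j^2 - 2*j + 3)^3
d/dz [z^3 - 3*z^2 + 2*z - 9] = 3*z^2 - 6*z + 2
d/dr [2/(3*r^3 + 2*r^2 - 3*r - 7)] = 2*(-9*r^2 - 4*r + 3)/(3*r^3 + 2*r^2 - 3*r - 7)^2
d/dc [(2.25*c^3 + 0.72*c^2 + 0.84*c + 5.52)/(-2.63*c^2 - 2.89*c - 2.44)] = (-5.9175*c^4 - 13.005*c^3 - 16.3416*c^2 + 25.5216*c + 13.9032)/(6.9169*c^4 + 15.2014*c^3 + 21.1865*c^2 + 14.1032*c + 5.9536)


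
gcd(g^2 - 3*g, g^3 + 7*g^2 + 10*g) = g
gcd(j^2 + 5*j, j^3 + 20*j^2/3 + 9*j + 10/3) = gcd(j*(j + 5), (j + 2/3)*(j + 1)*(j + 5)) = j + 5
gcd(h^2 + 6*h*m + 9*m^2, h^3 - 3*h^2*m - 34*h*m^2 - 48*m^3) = h + 3*m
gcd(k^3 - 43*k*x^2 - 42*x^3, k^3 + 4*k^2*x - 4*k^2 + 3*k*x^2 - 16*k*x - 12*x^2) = k + x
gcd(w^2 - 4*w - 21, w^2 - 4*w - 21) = w^2 - 4*w - 21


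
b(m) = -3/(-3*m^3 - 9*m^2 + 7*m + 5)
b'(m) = -3*(9*m^2 + 18*m - 7)/(-3*m^3 - 9*m^2 + 7*m + 5)^2 = 3*(-9*m^2 - 18*m + 7)/(3*m^3 + 9*m^2 - 7*m - 5)^2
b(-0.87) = 0.51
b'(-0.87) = 1.35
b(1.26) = 0.46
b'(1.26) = -2.15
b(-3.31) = 0.38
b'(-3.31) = -1.51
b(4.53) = 0.01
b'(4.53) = -0.00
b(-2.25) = 0.14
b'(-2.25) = 0.01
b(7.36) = 0.00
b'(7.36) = -0.00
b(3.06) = 0.02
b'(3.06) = -0.02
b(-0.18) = -0.87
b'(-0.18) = 2.48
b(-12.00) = 0.00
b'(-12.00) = 0.00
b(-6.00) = -0.01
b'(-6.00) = -0.00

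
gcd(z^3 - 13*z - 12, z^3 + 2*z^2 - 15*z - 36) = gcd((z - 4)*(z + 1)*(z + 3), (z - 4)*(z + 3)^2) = z^2 - z - 12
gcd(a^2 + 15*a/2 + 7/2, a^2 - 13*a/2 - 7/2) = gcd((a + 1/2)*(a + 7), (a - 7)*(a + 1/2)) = a + 1/2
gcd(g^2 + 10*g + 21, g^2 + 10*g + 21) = g^2 + 10*g + 21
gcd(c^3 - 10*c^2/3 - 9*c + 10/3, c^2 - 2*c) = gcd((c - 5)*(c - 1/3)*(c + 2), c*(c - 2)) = 1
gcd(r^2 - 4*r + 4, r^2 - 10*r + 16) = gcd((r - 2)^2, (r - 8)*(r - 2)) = r - 2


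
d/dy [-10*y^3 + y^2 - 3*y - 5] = -30*y^2 + 2*y - 3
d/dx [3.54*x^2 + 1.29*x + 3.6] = 7.08*x + 1.29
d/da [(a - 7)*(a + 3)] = 2*a - 4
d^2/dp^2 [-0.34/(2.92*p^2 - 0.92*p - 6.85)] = (-5.797952*p^2 + 1.826752*p + 0.34*(5.84*p - 0.92)*(11.68*p - 1.84) + 13.60136)/(-2.92*p^2 + 0.92*p + 6.85)^3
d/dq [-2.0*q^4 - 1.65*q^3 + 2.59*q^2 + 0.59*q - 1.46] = -8.0*q^3 - 4.95*q^2 + 5.18*q + 0.59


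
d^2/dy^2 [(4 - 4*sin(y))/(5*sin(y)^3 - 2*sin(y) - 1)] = 4*(-100*sin(y)^7 + 225*sin(y)^6 + 110*sin(y)^5 - 385*sin(y)^4 + 65*sin(y)^3 + 126*sin(y)^2 - 33*sin(y) - 12)/(-5*sin(y)^3 + 2*sin(y) + 1)^3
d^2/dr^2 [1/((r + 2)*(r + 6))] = 2*((r + 2)^2 + (r + 2)*(r + 6) + (r + 6)^2)/((r + 2)^3*(r + 6)^3)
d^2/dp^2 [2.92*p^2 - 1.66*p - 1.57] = 5.84000000000000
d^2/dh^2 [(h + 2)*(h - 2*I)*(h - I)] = 6*h + 4 - 6*I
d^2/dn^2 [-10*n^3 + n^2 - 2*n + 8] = 2 - 60*n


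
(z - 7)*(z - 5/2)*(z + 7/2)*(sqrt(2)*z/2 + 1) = sqrt(2)*z^4/2 - 3*sqrt(2)*z^3 + z^3 - 63*sqrt(2)*z^2/8 - 6*z^2 - 63*z/4 + 245*sqrt(2)*z/8 + 245/4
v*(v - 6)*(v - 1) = v^3 - 7*v^2 + 6*v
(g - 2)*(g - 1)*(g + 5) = g^3 + 2*g^2 - 13*g + 10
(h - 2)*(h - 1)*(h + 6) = h^3 + 3*h^2 - 16*h + 12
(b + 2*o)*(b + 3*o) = b^2 + 5*b*o + 6*o^2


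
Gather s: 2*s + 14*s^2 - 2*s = 14*s^2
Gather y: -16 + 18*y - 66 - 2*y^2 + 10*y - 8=-2*y^2 + 28*y - 90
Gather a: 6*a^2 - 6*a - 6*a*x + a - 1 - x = 6*a^2 + a*(-6*x - 5) - x - 1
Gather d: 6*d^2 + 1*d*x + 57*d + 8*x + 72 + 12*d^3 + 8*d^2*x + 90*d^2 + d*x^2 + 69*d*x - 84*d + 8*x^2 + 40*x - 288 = 12*d^3 + d^2*(8*x + 96) + d*(x^2 + 70*x - 27) + 8*x^2 + 48*x - 216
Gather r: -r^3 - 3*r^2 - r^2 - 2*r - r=-r^3 - 4*r^2 - 3*r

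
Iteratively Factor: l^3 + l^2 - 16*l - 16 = (l + 1)*(l^2 - 16) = (l - 4)*(l + 1)*(l + 4)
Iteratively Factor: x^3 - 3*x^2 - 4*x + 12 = (x - 3)*(x^2 - 4) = (x - 3)*(x + 2)*(x - 2)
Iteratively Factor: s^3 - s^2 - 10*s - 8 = (s + 1)*(s^2 - 2*s - 8) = (s + 1)*(s + 2)*(s - 4)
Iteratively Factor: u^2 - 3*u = (u - 3)*(u)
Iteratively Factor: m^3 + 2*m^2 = (m)*(m^2 + 2*m) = m^2*(m + 2)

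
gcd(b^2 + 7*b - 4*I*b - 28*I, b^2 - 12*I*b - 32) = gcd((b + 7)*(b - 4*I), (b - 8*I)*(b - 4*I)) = b - 4*I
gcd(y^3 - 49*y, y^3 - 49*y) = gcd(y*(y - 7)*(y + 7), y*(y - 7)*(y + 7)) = y^3 - 49*y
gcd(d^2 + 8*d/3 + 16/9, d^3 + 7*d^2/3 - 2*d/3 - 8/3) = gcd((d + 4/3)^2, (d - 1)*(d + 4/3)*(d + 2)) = d + 4/3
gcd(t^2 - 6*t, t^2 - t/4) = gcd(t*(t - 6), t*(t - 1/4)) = t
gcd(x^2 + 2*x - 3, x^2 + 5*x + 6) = x + 3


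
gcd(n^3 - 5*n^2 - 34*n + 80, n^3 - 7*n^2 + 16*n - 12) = n - 2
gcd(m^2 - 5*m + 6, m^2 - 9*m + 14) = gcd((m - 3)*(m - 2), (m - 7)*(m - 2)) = m - 2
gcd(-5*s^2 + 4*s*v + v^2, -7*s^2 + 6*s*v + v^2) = s - v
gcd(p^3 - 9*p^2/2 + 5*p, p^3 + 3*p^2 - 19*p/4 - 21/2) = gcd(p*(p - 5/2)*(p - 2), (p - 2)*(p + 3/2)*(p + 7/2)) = p - 2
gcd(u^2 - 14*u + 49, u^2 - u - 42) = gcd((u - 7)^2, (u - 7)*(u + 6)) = u - 7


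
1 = 1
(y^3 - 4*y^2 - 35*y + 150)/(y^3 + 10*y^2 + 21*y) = (y^3 - 4*y^2 - 35*y + 150)/(y*(y^2 + 10*y + 21))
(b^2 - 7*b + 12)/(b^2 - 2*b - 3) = (b - 4)/(b + 1)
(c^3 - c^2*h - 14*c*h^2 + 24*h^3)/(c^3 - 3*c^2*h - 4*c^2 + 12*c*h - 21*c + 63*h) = (c^2 + 2*c*h - 8*h^2)/(c^2 - 4*c - 21)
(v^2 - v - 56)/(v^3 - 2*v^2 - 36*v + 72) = (v^2 - v - 56)/(v^3 - 2*v^2 - 36*v + 72)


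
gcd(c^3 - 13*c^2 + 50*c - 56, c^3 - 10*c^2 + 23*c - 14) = c^2 - 9*c + 14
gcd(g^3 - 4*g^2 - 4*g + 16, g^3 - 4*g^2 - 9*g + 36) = g - 4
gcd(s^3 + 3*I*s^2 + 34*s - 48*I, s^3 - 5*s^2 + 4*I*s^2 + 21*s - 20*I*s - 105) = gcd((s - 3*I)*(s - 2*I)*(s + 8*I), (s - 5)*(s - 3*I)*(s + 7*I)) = s - 3*I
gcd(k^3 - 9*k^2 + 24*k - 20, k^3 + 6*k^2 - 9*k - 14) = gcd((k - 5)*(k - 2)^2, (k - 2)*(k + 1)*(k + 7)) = k - 2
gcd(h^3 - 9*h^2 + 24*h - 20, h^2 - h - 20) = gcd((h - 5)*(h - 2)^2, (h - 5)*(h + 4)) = h - 5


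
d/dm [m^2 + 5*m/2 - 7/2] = 2*m + 5/2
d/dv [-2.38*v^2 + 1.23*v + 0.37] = 1.23 - 4.76*v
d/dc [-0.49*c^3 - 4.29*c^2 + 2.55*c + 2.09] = -1.47*c^2 - 8.58*c + 2.55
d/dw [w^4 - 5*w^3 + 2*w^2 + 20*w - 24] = 4*w^3 - 15*w^2 + 4*w + 20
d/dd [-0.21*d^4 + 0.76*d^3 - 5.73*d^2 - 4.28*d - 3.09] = -0.84*d^3 + 2.28*d^2 - 11.46*d - 4.28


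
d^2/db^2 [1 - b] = 0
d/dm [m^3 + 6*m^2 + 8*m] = 3*m^2 + 12*m + 8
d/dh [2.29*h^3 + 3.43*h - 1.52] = 6.87*h^2 + 3.43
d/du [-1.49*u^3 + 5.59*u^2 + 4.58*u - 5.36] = -4.47*u^2 + 11.18*u + 4.58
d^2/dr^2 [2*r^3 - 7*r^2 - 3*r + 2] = 12*r - 14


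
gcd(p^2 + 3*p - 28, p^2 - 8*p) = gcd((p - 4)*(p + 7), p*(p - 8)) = 1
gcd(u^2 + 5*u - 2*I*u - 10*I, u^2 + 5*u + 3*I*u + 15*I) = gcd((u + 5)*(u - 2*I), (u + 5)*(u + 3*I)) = u + 5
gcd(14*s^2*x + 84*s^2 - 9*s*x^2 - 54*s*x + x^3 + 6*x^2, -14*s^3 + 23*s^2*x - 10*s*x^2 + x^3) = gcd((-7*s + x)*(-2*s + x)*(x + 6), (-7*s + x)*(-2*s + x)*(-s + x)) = 14*s^2 - 9*s*x + x^2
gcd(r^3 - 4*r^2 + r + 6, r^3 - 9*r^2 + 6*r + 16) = r^2 - r - 2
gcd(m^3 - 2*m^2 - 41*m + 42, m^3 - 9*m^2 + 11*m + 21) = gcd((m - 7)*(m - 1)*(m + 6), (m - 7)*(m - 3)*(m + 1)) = m - 7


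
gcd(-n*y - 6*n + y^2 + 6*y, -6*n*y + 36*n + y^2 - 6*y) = 1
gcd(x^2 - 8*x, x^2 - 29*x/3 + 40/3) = x - 8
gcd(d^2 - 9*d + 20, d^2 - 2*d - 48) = 1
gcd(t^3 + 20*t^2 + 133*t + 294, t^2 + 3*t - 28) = t + 7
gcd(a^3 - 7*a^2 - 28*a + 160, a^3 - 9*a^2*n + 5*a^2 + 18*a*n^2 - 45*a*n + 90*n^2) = a + 5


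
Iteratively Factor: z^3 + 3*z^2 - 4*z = (z - 1)*(z^2 + 4*z) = (z - 1)*(z + 4)*(z)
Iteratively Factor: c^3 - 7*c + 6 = (c + 3)*(c^2 - 3*c + 2) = (c - 1)*(c + 3)*(c - 2)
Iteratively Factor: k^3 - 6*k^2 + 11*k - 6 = (k - 3)*(k^2 - 3*k + 2) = (k - 3)*(k - 1)*(k - 2)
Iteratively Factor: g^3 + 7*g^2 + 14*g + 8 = (g + 1)*(g^2 + 6*g + 8) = (g + 1)*(g + 2)*(g + 4)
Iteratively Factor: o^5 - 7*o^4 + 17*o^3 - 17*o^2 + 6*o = (o - 3)*(o^4 - 4*o^3 + 5*o^2 - 2*o) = (o - 3)*(o - 1)*(o^3 - 3*o^2 + 2*o) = o*(o - 3)*(o - 1)*(o^2 - 3*o + 2) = o*(o - 3)*(o - 2)*(o - 1)*(o - 1)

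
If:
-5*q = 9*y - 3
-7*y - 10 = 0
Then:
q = 111/35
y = -10/7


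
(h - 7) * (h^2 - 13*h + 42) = h^3 - 20*h^2 + 133*h - 294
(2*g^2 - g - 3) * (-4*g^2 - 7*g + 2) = -8*g^4 - 10*g^3 + 23*g^2 + 19*g - 6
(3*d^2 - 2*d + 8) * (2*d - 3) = 6*d^3 - 13*d^2 + 22*d - 24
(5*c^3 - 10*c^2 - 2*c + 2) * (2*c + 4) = 10*c^4 - 44*c^2 - 4*c + 8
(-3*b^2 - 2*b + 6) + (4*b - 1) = -3*b^2 + 2*b + 5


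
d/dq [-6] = 0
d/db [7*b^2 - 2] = 14*b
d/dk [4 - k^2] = -2*k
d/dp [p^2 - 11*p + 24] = 2*p - 11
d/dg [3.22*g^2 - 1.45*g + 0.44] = 6.44*g - 1.45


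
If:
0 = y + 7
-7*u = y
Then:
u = 1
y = -7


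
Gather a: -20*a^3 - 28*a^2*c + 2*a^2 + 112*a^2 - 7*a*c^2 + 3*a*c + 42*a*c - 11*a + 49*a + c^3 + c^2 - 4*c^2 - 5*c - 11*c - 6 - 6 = -20*a^3 + a^2*(114 - 28*c) + a*(-7*c^2 + 45*c + 38) + c^3 - 3*c^2 - 16*c - 12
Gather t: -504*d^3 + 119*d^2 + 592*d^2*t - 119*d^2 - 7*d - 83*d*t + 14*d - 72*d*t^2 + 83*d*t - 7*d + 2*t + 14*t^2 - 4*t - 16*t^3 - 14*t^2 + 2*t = -504*d^3 + 592*d^2*t - 72*d*t^2 - 16*t^3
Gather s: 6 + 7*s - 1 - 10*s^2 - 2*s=-10*s^2 + 5*s + 5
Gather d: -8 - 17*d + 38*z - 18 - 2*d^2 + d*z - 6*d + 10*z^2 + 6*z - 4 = -2*d^2 + d*(z - 23) + 10*z^2 + 44*z - 30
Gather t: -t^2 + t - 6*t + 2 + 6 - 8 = -t^2 - 5*t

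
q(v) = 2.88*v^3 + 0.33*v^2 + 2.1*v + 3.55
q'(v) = 8.64*v^2 + 0.66*v + 2.1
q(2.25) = 42.75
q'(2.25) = 47.32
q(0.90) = 7.81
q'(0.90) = 9.69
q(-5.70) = -531.05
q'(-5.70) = 279.05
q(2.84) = 78.15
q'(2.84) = 73.66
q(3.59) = 148.59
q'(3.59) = 115.82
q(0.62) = 5.67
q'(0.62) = 5.83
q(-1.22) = -3.75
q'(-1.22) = 14.15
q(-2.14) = -27.66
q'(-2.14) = 40.26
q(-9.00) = -2088.14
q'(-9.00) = 696.00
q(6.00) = 650.11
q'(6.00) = 317.10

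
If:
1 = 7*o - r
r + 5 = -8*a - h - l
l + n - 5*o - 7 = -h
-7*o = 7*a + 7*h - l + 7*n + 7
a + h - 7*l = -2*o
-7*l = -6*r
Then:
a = -23200/2891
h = 134654/2891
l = 2406/413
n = -115159/2891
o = 460/413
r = 401/59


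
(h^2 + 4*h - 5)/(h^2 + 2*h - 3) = (h + 5)/(h + 3)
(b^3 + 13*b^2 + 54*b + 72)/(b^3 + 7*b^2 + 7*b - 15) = (b^2 + 10*b + 24)/(b^2 + 4*b - 5)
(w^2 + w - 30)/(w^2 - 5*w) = (w + 6)/w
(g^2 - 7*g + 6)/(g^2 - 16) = (g^2 - 7*g + 6)/(g^2 - 16)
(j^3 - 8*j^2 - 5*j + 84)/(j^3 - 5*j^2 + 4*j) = (j^2 - 4*j - 21)/(j*(j - 1))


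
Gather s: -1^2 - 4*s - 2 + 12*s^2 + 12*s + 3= 12*s^2 + 8*s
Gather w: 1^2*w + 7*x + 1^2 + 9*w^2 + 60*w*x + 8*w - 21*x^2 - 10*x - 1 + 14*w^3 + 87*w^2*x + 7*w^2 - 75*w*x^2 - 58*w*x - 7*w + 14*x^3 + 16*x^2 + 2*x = 14*w^3 + w^2*(87*x + 16) + w*(-75*x^2 + 2*x + 2) + 14*x^3 - 5*x^2 - x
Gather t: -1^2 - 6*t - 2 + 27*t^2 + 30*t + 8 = 27*t^2 + 24*t + 5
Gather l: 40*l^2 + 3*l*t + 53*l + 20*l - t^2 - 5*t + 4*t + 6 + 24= 40*l^2 + l*(3*t + 73) - t^2 - t + 30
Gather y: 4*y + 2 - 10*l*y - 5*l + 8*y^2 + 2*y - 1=-5*l + 8*y^2 + y*(6 - 10*l) + 1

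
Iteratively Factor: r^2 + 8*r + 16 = (r + 4)*(r + 4)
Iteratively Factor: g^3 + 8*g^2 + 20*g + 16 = (g + 4)*(g^2 + 4*g + 4) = (g + 2)*(g + 4)*(g + 2)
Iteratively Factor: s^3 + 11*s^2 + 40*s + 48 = (s + 4)*(s^2 + 7*s + 12) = (s + 3)*(s + 4)*(s + 4)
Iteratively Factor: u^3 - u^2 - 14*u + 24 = (u - 3)*(u^2 + 2*u - 8) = (u - 3)*(u + 4)*(u - 2)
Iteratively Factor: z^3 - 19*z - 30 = (z + 2)*(z^2 - 2*z - 15) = (z + 2)*(z + 3)*(z - 5)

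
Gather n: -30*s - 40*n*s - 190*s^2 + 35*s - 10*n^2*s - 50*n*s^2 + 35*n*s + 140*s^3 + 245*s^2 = -10*n^2*s + n*(-50*s^2 - 5*s) + 140*s^3 + 55*s^2 + 5*s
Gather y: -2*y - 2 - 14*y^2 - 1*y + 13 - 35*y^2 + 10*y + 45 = -49*y^2 + 7*y + 56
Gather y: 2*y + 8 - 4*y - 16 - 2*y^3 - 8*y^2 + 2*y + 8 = -2*y^3 - 8*y^2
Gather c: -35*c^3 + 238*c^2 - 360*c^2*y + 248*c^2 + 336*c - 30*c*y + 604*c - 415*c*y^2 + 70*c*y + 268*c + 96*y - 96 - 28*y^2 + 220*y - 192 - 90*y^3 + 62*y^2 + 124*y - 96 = -35*c^3 + c^2*(486 - 360*y) + c*(-415*y^2 + 40*y + 1208) - 90*y^3 + 34*y^2 + 440*y - 384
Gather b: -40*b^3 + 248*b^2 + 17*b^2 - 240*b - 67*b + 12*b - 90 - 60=-40*b^3 + 265*b^2 - 295*b - 150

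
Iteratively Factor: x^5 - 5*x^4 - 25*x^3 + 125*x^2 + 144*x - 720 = (x - 4)*(x^4 - x^3 - 29*x^2 + 9*x + 180) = (x - 4)*(x + 3)*(x^3 - 4*x^2 - 17*x + 60) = (x - 4)*(x + 3)*(x + 4)*(x^2 - 8*x + 15) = (x - 5)*(x - 4)*(x + 3)*(x + 4)*(x - 3)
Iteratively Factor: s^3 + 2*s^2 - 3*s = (s)*(s^2 + 2*s - 3) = s*(s + 3)*(s - 1)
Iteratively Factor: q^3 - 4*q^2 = (q - 4)*(q^2) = q*(q - 4)*(q)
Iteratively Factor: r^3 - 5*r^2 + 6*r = (r - 3)*(r^2 - 2*r) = r*(r - 3)*(r - 2)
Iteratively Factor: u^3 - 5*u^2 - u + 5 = (u + 1)*(u^2 - 6*u + 5) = (u - 1)*(u + 1)*(u - 5)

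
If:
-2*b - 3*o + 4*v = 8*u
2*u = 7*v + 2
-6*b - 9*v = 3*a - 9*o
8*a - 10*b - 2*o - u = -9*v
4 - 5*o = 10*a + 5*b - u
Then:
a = 1010/2443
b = 194/2443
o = -324/2443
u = -46/349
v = -790/2443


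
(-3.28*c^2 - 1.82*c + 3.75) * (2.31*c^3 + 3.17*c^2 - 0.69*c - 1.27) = -7.5768*c^5 - 14.6018*c^4 + 5.1563*c^3 + 17.3089*c^2 - 0.2761*c - 4.7625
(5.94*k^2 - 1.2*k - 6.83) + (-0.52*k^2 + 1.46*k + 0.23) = 5.42*k^2 + 0.26*k - 6.6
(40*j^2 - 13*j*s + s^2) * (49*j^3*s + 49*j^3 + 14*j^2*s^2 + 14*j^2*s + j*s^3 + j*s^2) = 1960*j^5*s + 1960*j^5 - 77*j^4*s^2 - 77*j^4*s - 93*j^3*s^3 - 93*j^3*s^2 + j^2*s^4 + j^2*s^3 + j*s^5 + j*s^4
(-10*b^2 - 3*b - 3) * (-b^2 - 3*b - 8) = 10*b^4 + 33*b^3 + 92*b^2 + 33*b + 24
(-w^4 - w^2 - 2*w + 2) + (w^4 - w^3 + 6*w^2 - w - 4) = -w^3 + 5*w^2 - 3*w - 2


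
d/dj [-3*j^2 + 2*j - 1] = 2 - 6*j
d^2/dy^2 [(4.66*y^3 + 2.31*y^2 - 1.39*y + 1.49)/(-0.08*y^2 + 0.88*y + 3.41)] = (2.77555756156289e-17*y^5 - 10.06736*y^3 - 87.740592*y^2 - 322.217148*y - 65.184702)/(0.000512*y^6 - 0.016896*y^5 + 0.120384*y^4 + 0.758912*y^3 - 5.131368*y^2 - 30.698184*y - 39.651821)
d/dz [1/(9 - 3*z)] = 1/(3*(z - 3)^2)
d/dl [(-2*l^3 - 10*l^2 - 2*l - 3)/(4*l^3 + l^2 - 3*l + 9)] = (38*l^4 + 28*l^3 + 14*l^2 - 174*l - 27)/(16*l^6 + 8*l^5 - 23*l^4 + 66*l^3 + 27*l^2 - 54*l + 81)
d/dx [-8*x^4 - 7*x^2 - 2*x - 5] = -32*x^3 - 14*x - 2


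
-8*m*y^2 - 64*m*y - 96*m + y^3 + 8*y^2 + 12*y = (-8*m + y)*(y + 2)*(y + 6)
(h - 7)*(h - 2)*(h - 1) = h^3 - 10*h^2 + 23*h - 14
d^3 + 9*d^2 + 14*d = d*(d + 2)*(d + 7)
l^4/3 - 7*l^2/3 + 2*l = l*(l/3 + 1)*(l - 2)*(l - 1)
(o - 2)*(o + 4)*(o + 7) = o^3 + 9*o^2 + 6*o - 56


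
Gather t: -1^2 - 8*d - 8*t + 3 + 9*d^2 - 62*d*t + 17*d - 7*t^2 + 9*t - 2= 9*d^2 + 9*d - 7*t^2 + t*(1 - 62*d)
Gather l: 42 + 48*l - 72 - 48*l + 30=0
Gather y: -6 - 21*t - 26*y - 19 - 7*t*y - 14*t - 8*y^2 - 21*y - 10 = -35*t - 8*y^2 + y*(-7*t - 47) - 35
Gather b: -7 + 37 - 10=20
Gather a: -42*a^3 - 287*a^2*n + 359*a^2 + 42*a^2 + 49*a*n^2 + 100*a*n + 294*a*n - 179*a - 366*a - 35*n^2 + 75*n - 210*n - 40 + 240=-42*a^3 + a^2*(401 - 287*n) + a*(49*n^2 + 394*n - 545) - 35*n^2 - 135*n + 200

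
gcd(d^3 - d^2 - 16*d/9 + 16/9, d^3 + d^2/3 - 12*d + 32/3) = d - 1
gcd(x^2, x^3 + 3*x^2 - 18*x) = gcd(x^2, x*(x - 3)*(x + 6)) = x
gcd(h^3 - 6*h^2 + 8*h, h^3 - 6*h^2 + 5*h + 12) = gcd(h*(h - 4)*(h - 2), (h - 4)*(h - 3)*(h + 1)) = h - 4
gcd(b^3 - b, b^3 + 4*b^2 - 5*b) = b^2 - b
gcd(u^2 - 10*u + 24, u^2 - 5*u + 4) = u - 4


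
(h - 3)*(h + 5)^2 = h^3 + 7*h^2 - 5*h - 75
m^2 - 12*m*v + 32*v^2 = (m - 8*v)*(m - 4*v)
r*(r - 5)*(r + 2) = r^3 - 3*r^2 - 10*r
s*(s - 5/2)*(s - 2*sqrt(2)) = s^3 - 2*sqrt(2)*s^2 - 5*s^2/2 + 5*sqrt(2)*s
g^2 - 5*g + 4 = (g - 4)*(g - 1)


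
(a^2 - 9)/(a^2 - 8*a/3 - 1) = 3*(a + 3)/(3*a + 1)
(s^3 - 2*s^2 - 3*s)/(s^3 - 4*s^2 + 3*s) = (s + 1)/(s - 1)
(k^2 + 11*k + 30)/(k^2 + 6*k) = (k + 5)/k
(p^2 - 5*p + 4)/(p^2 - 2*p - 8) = (p - 1)/(p + 2)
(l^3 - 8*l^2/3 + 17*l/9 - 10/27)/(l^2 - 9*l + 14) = (27*l^3 - 72*l^2 + 51*l - 10)/(27*(l^2 - 9*l + 14))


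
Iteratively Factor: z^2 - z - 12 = (z + 3)*(z - 4)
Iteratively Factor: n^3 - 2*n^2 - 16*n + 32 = (n - 4)*(n^2 + 2*n - 8) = (n - 4)*(n + 4)*(n - 2)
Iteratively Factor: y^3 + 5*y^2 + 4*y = (y + 4)*(y^2 + y) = y*(y + 4)*(y + 1)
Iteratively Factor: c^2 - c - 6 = (c - 3)*(c + 2)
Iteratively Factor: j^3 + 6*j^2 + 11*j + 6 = (j + 2)*(j^2 + 4*j + 3) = (j + 1)*(j + 2)*(j + 3)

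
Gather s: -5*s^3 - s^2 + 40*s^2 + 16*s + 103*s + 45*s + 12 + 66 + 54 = -5*s^3 + 39*s^2 + 164*s + 132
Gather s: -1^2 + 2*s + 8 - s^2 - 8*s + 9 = -s^2 - 6*s + 16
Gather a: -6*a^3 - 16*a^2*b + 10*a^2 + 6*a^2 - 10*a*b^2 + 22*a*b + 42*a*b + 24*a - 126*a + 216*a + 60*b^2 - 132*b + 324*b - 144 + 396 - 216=-6*a^3 + a^2*(16 - 16*b) + a*(-10*b^2 + 64*b + 114) + 60*b^2 + 192*b + 36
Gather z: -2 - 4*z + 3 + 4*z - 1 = 0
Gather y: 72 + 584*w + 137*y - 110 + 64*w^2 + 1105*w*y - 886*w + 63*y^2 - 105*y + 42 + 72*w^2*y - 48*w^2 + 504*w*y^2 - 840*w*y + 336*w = 16*w^2 + 34*w + y^2*(504*w + 63) + y*(72*w^2 + 265*w + 32) + 4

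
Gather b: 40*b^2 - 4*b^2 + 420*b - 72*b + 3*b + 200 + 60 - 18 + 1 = 36*b^2 + 351*b + 243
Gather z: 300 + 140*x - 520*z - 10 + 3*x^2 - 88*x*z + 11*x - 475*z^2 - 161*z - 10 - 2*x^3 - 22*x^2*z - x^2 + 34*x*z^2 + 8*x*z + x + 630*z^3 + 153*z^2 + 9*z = -2*x^3 + 2*x^2 + 152*x + 630*z^3 + z^2*(34*x - 322) + z*(-22*x^2 - 80*x - 672) + 280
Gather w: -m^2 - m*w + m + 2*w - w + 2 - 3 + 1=-m^2 + m + w*(1 - m)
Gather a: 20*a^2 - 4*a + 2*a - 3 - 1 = 20*a^2 - 2*a - 4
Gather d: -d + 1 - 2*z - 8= -d - 2*z - 7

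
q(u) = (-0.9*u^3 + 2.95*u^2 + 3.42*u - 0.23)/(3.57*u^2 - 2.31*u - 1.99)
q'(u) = (2.31 - 7.14*u)*(-0.9*u^3 + 2.95*u^2 + 3.42*u - 0.23)/(3.57*u^2 - 2.31*u - 1.99)^2 + (-2.7*u^2 + 5.9*u + 3.42)/(3.57*u^2 - 2.31*u - 1.99) = (-3.213*u^4 + 4.158*u^3 - 13.6509*u^2 - 10.0988*u - 7.3371)/(12.7449*u^4 - 16.4934*u^3 - 8.8725*u^2 + 9.1938*u + 3.9601)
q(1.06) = -13.19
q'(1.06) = -177.87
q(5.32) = -0.39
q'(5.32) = -0.32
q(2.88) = 0.60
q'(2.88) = -0.62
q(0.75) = -2.11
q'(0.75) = -7.44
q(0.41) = -0.69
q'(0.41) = -2.49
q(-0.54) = -3.60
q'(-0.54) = -76.28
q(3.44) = 0.30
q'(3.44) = -0.46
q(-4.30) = 1.50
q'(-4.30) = -0.30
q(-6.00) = 1.99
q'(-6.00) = -0.28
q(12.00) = -2.25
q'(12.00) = -0.26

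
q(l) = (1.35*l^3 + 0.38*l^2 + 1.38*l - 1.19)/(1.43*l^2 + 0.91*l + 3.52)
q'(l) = (-2.86*l - 0.91)*(1.35*l^3 + 0.38*l^2 + 1.38*l - 1.19)/(1.43*l^2 + 0.91*l + 3.52)^2 + (4.05*l^2 + 0.76*l + 1.38)/(1.43*l^2 + 0.91*l + 3.52) = (1.9305*l^4 + 2.457*l^3 + 12.6284*l^2 + 6.0786*l + 5.9405)/(2.0449*l^4 + 2.6026*l^3 + 10.8953*l^2 + 6.4064*l + 12.3904)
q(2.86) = 2.10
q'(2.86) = 0.99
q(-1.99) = -1.77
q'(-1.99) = 1.01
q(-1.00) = -0.88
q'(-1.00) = 0.73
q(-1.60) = -1.39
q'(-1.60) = 0.95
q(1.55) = 0.82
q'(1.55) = 0.94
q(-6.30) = -6.09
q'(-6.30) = 0.97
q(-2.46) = -2.25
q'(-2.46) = 1.03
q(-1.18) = -1.02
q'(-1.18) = 0.82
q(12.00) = 10.90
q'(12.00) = 0.95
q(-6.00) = -5.80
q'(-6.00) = 0.98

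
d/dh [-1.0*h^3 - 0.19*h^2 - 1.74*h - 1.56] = -3.0*h^2 - 0.38*h - 1.74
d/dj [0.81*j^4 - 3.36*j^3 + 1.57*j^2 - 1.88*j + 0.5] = 3.24*j^3 - 10.08*j^2 + 3.14*j - 1.88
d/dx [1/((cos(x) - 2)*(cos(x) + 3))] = (sin(x) + sin(2*x))/((cos(x) - 2)^2*(cos(x) + 3)^2)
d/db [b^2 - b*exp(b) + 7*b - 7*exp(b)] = -b*exp(b) + 2*b - 8*exp(b) + 7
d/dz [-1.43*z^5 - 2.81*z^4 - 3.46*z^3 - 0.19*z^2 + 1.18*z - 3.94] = -7.15*z^4 - 11.24*z^3 - 10.38*z^2 - 0.38*z + 1.18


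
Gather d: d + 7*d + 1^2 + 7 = 8*d + 8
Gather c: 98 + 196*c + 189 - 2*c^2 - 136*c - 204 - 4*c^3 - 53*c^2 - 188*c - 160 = -4*c^3 - 55*c^2 - 128*c - 77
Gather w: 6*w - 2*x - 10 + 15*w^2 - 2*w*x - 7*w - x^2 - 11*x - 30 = 15*w^2 + w*(-2*x - 1) - x^2 - 13*x - 40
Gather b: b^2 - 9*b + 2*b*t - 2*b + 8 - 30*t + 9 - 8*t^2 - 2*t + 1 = b^2 + b*(2*t - 11) - 8*t^2 - 32*t + 18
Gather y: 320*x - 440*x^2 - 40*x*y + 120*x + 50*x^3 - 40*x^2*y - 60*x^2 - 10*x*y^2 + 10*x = 50*x^3 - 500*x^2 - 10*x*y^2 + 450*x + y*(-40*x^2 - 40*x)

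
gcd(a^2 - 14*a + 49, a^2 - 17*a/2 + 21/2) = a - 7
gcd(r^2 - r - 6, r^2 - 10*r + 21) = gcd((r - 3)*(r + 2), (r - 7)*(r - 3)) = r - 3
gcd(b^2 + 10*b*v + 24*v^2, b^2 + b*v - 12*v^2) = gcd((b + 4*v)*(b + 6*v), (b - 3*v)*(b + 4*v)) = b + 4*v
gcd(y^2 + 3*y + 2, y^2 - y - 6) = y + 2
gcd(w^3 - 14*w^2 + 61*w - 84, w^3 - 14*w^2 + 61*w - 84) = w^3 - 14*w^2 + 61*w - 84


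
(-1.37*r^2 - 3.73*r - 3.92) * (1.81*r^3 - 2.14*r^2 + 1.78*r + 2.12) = -2.4797*r^5 - 3.8195*r^4 - 1.5516*r^3 - 1.155*r^2 - 14.8852*r - 8.3104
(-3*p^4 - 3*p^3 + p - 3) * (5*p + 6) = -15*p^5 - 33*p^4 - 18*p^3 + 5*p^2 - 9*p - 18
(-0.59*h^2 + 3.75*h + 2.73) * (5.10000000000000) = -3.009*h^2 + 19.125*h + 13.923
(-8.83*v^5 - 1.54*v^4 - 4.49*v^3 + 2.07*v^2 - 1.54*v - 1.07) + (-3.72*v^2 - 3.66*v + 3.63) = -8.83*v^5 - 1.54*v^4 - 4.49*v^3 - 1.65*v^2 - 5.2*v + 2.56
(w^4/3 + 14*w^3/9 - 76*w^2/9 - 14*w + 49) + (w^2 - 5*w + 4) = w^4/3 + 14*w^3/9 - 67*w^2/9 - 19*w + 53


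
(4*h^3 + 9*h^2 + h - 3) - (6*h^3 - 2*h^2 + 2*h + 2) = -2*h^3 + 11*h^2 - h - 5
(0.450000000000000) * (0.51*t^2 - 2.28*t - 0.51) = 0.2295*t^2 - 1.026*t - 0.2295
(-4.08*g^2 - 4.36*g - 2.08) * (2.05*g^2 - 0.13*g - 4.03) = -8.364*g^4 - 8.4076*g^3 + 12.7452*g^2 + 17.8412*g + 8.3824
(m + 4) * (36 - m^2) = -m^3 - 4*m^2 + 36*m + 144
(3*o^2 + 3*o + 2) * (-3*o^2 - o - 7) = -9*o^4 - 12*o^3 - 30*o^2 - 23*o - 14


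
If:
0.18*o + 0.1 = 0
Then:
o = -0.56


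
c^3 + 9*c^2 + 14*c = c*(c + 2)*(c + 7)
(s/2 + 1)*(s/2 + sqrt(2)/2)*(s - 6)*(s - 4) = s^4/4 - 2*s^3 + sqrt(2)*s^3/4 - 2*sqrt(2)*s^2 + s^2 + sqrt(2)*s + 12*s + 12*sqrt(2)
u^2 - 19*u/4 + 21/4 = (u - 3)*(u - 7/4)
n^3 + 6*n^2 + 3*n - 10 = (n - 1)*(n + 2)*(n + 5)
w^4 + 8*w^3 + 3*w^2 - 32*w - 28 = (w - 2)*(w + 1)*(w + 2)*(w + 7)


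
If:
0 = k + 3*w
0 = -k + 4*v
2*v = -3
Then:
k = -6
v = -3/2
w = 2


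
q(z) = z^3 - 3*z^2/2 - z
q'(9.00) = 215.00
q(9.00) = 598.50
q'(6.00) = 89.00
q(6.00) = 156.00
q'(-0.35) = 0.42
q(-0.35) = 0.12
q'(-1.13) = 6.22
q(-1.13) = -2.23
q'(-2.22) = 20.45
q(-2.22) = -16.11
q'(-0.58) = 1.75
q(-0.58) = -0.12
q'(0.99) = -1.03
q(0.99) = -1.49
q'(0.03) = -1.09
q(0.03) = -0.03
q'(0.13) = -1.34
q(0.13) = -0.15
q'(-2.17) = 19.64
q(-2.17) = -15.11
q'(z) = 3*z^2 - 3*z - 1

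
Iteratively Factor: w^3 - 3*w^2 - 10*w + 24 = (w - 2)*(w^2 - w - 12) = (w - 4)*(w - 2)*(w + 3)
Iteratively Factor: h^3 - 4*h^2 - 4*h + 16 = (h + 2)*(h^2 - 6*h + 8) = (h - 2)*(h + 2)*(h - 4)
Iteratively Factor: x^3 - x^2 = (x)*(x^2 - x) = x^2*(x - 1)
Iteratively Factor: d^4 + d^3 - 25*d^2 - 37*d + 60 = (d - 5)*(d^3 + 6*d^2 + 5*d - 12) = (d - 5)*(d + 3)*(d^2 + 3*d - 4) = (d - 5)*(d + 3)*(d + 4)*(d - 1)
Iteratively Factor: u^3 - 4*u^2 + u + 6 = (u - 3)*(u^2 - u - 2) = (u - 3)*(u - 2)*(u + 1)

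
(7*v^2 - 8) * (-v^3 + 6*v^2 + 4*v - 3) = -7*v^5 + 42*v^4 + 36*v^3 - 69*v^2 - 32*v + 24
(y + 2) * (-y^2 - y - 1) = -y^3 - 3*y^2 - 3*y - 2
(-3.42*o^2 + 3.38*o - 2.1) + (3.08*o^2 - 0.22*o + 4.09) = -0.34*o^2 + 3.16*o + 1.99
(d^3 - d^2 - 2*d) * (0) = 0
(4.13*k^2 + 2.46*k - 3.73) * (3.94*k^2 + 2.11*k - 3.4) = 16.2722*k^4 + 18.4067*k^3 - 23.5476*k^2 - 16.2343*k + 12.682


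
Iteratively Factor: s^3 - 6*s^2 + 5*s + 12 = (s - 3)*(s^2 - 3*s - 4) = (s - 3)*(s + 1)*(s - 4)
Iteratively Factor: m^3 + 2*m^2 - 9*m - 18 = (m + 3)*(m^2 - m - 6) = (m - 3)*(m + 3)*(m + 2)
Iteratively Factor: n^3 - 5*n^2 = (n - 5)*(n^2) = n*(n - 5)*(n)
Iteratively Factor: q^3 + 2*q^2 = (q + 2)*(q^2) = q*(q + 2)*(q)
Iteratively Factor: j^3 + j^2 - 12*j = (j)*(j^2 + j - 12) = j*(j + 4)*(j - 3)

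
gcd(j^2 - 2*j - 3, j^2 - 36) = 1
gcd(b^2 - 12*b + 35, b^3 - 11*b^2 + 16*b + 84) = b - 7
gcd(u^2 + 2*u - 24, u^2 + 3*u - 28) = u - 4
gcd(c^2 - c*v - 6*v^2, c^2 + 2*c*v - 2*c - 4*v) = c + 2*v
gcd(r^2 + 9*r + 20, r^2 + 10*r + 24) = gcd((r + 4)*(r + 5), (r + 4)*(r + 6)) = r + 4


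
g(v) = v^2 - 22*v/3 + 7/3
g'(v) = 2*v - 22/3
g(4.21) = -10.82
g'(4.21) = 1.09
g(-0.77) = 8.57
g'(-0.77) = -8.87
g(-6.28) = 87.83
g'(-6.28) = -19.89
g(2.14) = -8.78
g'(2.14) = -3.05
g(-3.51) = 40.39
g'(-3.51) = -14.35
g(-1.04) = 11.04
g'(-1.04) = -9.41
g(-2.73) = 29.81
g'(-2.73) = -12.79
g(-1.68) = 17.48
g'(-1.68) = -10.69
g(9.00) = 17.33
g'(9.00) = 10.67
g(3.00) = -10.67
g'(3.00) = -1.33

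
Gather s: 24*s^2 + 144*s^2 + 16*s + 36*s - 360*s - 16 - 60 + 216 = 168*s^2 - 308*s + 140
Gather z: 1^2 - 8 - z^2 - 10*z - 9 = -z^2 - 10*z - 16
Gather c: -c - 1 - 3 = -c - 4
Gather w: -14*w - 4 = -14*w - 4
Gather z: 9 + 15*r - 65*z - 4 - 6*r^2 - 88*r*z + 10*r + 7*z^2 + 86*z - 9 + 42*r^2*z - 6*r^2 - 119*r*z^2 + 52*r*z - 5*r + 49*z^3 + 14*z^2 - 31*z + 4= -12*r^2 + 20*r + 49*z^3 + z^2*(21 - 119*r) + z*(42*r^2 - 36*r - 10)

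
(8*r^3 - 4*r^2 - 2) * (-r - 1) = -8*r^4 - 4*r^3 + 4*r^2 + 2*r + 2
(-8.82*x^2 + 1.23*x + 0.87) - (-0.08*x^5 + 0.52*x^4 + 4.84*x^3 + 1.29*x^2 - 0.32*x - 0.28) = 0.08*x^5 - 0.52*x^4 - 4.84*x^3 - 10.11*x^2 + 1.55*x + 1.15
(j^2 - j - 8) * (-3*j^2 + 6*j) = -3*j^4 + 9*j^3 + 18*j^2 - 48*j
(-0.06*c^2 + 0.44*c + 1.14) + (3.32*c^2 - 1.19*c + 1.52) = 3.26*c^2 - 0.75*c + 2.66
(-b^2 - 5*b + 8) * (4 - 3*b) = 3*b^3 + 11*b^2 - 44*b + 32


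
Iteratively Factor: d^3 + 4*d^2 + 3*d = (d + 1)*(d^2 + 3*d) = (d + 1)*(d + 3)*(d)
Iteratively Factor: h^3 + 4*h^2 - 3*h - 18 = (h - 2)*(h^2 + 6*h + 9) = (h - 2)*(h + 3)*(h + 3)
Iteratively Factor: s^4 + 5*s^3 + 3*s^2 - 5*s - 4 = (s + 1)*(s^3 + 4*s^2 - s - 4) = (s + 1)^2*(s^2 + 3*s - 4) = (s + 1)^2*(s + 4)*(s - 1)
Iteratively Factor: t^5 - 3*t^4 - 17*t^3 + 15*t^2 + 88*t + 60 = (t + 2)*(t^4 - 5*t^3 - 7*t^2 + 29*t + 30) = (t + 2)^2*(t^3 - 7*t^2 + 7*t + 15) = (t + 1)*(t + 2)^2*(t^2 - 8*t + 15) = (t - 5)*(t + 1)*(t + 2)^2*(t - 3)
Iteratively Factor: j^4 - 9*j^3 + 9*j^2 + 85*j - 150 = (j - 5)*(j^3 - 4*j^2 - 11*j + 30) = (j - 5)^2*(j^2 + j - 6) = (j - 5)^2*(j - 2)*(j + 3)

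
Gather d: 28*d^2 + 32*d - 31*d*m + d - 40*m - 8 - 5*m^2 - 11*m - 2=28*d^2 + d*(33 - 31*m) - 5*m^2 - 51*m - 10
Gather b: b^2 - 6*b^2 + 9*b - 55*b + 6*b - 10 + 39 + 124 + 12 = -5*b^2 - 40*b + 165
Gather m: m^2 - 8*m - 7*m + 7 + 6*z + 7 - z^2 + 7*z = m^2 - 15*m - z^2 + 13*z + 14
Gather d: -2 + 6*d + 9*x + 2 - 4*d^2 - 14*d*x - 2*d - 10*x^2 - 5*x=-4*d^2 + d*(4 - 14*x) - 10*x^2 + 4*x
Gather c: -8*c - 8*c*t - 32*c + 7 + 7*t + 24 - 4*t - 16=c*(-8*t - 40) + 3*t + 15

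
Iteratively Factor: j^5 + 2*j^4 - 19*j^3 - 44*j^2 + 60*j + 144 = (j + 2)*(j^4 - 19*j^2 - 6*j + 72) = (j + 2)*(j + 3)*(j^3 - 3*j^2 - 10*j + 24) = (j + 2)*(j + 3)^2*(j^2 - 6*j + 8) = (j - 4)*(j + 2)*(j + 3)^2*(j - 2)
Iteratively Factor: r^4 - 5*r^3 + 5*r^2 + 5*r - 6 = (r + 1)*(r^3 - 6*r^2 + 11*r - 6) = (r - 2)*(r + 1)*(r^2 - 4*r + 3) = (r - 3)*(r - 2)*(r + 1)*(r - 1)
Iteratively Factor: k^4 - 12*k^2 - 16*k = (k)*(k^3 - 12*k - 16) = k*(k + 2)*(k^2 - 2*k - 8) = k*(k + 2)^2*(k - 4)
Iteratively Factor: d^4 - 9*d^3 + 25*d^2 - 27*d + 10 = (d - 1)*(d^3 - 8*d^2 + 17*d - 10) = (d - 1)^2*(d^2 - 7*d + 10) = (d - 5)*(d - 1)^2*(d - 2)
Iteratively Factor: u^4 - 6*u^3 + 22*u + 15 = (u + 1)*(u^3 - 7*u^2 + 7*u + 15) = (u - 5)*(u + 1)*(u^2 - 2*u - 3) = (u - 5)*(u + 1)^2*(u - 3)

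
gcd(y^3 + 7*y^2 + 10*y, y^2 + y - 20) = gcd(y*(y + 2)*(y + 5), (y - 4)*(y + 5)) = y + 5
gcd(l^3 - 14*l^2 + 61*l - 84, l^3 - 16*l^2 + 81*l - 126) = l^2 - 10*l + 21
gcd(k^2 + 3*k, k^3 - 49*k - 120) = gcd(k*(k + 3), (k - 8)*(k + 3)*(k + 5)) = k + 3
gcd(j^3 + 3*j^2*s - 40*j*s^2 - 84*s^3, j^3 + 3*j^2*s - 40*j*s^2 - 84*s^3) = -j^3 - 3*j^2*s + 40*j*s^2 + 84*s^3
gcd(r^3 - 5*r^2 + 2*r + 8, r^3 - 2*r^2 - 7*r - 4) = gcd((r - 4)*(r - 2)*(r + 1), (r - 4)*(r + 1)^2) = r^2 - 3*r - 4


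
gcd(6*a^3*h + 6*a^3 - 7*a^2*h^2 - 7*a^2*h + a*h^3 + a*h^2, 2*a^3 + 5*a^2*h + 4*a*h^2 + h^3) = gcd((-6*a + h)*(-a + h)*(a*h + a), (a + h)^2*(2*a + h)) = 1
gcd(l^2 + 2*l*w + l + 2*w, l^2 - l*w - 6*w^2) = l + 2*w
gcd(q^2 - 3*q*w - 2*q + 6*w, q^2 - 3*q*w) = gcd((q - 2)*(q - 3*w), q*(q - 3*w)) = q - 3*w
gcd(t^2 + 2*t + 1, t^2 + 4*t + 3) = t + 1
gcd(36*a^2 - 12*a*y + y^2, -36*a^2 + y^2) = -6*a + y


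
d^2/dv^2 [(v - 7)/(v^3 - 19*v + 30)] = 2*((v - 7)*(3*v^2 - 19)^2 + (-3*v^2 - 3*v*(v - 7) + 19)*(v^3 - 19*v + 30))/(v^3 - 19*v + 30)^3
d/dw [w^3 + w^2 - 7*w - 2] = 3*w^2 + 2*w - 7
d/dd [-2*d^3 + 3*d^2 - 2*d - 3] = -6*d^2 + 6*d - 2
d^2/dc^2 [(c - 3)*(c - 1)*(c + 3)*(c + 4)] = 12*c^2 + 18*c - 26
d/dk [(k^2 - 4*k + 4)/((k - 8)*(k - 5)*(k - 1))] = (-k^4 + 8*k^3 - 15*k^2 + 32*k - 52)/(k^6 - 28*k^5 + 302*k^4 - 1564*k^3 + 3929*k^2 - 4240*k + 1600)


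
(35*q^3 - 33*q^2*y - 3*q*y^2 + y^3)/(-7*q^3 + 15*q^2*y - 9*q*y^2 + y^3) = (5*q + y)/(-q + y)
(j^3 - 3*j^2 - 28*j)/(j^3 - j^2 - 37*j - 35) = j*(j + 4)/(j^2 + 6*j + 5)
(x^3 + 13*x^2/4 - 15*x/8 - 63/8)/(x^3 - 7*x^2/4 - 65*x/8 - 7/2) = (2*x^2 + 3*x - 9)/(2*x^2 - 7*x - 4)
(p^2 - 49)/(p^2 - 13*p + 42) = (p + 7)/(p - 6)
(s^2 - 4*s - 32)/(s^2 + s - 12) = (s - 8)/(s - 3)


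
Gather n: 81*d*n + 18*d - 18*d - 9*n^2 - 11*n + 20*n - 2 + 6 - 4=-9*n^2 + n*(81*d + 9)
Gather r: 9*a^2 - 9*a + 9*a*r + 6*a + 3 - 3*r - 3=9*a^2 - 3*a + r*(9*a - 3)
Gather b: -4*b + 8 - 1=7 - 4*b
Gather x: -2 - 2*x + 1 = -2*x - 1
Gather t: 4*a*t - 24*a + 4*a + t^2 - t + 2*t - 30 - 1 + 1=-20*a + t^2 + t*(4*a + 1) - 30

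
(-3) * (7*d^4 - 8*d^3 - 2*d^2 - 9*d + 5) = -21*d^4 + 24*d^3 + 6*d^2 + 27*d - 15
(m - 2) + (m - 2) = 2*m - 4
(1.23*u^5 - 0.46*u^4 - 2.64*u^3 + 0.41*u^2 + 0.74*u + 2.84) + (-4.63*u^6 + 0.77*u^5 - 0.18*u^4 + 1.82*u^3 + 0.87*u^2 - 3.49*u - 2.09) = -4.63*u^6 + 2.0*u^5 - 0.64*u^4 - 0.82*u^3 + 1.28*u^2 - 2.75*u + 0.75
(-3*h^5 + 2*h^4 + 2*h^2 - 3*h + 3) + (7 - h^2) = -3*h^5 + 2*h^4 + h^2 - 3*h + 10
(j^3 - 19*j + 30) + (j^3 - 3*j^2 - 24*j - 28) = 2*j^3 - 3*j^2 - 43*j + 2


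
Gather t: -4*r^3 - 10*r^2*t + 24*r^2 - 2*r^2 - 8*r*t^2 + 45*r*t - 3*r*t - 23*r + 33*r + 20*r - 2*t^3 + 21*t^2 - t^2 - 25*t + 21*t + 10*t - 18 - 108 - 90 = -4*r^3 + 22*r^2 + 30*r - 2*t^3 + t^2*(20 - 8*r) + t*(-10*r^2 + 42*r + 6) - 216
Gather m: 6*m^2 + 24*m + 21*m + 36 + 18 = 6*m^2 + 45*m + 54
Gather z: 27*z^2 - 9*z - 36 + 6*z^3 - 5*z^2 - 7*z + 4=6*z^3 + 22*z^2 - 16*z - 32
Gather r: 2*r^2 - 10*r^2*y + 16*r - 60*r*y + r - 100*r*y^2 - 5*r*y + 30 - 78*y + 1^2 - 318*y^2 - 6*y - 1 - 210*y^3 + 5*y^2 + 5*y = r^2*(2 - 10*y) + r*(-100*y^2 - 65*y + 17) - 210*y^3 - 313*y^2 - 79*y + 30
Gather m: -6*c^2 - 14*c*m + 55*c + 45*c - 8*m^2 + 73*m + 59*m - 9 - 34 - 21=-6*c^2 + 100*c - 8*m^2 + m*(132 - 14*c) - 64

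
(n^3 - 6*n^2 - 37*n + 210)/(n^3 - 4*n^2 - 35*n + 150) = (n - 7)/(n - 5)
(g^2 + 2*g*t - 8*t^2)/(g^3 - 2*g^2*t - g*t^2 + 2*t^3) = (-g - 4*t)/(-g^2 + t^2)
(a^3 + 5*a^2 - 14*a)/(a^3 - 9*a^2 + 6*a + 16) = a*(a + 7)/(a^2 - 7*a - 8)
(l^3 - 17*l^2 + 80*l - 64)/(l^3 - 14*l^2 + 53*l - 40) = (l - 8)/(l - 5)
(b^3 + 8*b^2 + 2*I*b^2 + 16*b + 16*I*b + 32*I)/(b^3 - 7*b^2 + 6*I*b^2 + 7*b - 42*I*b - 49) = (b^3 + b^2*(8 + 2*I) + b*(16 + 16*I) + 32*I)/(b^3 + b^2*(-7 + 6*I) + b*(7 - 42*I) - 49)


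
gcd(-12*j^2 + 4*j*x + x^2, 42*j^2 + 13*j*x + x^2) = 6*j + x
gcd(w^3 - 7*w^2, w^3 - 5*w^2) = w^2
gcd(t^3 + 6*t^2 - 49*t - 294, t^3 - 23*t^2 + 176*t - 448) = t - 7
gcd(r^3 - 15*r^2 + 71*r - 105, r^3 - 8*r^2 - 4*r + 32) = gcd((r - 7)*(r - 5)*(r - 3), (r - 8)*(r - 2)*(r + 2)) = 1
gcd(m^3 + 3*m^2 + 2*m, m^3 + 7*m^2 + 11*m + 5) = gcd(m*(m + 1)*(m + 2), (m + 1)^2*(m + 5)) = m + 1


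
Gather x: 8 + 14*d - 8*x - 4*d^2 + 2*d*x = -4*d^2 + 14*d + x*(2*d - 8) + 8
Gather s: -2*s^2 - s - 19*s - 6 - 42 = -2*s^2 - 20*s - 48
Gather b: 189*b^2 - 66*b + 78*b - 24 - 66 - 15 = 189*b^2 + 12*b - 105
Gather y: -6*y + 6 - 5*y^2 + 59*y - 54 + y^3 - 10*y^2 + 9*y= y^3 - 15*y^2 + 62*y - 48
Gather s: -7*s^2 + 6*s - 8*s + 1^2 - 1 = -7*s^2 - 2*s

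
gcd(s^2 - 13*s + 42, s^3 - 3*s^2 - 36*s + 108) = s - 6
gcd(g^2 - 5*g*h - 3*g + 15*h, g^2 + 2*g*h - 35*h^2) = g - 5*h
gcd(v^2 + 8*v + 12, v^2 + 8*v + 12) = v^2 + 8*v + 12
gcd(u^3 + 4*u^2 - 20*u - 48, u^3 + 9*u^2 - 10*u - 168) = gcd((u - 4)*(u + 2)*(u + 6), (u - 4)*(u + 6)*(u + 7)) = u^2 + 2*u - 24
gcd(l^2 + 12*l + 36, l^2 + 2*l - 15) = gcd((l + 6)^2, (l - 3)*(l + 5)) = 1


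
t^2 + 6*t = t*(t + 6)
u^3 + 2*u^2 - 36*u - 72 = (u - 6)*(u + 2)*(u + 6)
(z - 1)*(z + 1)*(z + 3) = z^3 + 3*z^2 - z - 3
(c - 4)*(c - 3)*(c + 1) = c^3 - 6*c^2 + 5*c + 12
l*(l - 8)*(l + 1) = l^3 - 7*l^2 - 8*l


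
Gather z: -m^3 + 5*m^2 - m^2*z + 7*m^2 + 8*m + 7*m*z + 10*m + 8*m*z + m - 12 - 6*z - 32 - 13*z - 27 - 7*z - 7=-m^3 + 12*m^2 + 19*m + z*(-m^2 + 15*m - 26) - 78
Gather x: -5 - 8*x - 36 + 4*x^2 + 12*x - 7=4*x^2 + 4*x - 48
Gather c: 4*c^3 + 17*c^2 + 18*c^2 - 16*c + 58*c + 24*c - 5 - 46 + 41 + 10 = 4*c^3 + 35*c^2 + 66*c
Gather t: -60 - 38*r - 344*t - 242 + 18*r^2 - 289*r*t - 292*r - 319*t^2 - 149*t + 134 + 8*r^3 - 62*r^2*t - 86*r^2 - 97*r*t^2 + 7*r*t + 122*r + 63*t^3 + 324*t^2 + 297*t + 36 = 8*r^3 - 68*r^2 - 208*r + 63*t^3 + t^2*(5 - 97*r) + t*(-62*r^2 - 282*r - 196) - 132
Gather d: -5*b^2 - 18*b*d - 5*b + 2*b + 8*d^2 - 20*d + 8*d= -5*b^2 - 3*b + 8*d^2 + d*(-18*b - 12)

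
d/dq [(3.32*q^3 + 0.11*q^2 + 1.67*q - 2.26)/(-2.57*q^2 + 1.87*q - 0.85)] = (-8.5324*q^4 + 12.4168*q^3 - 3.9684*q^2 - 11.8034*q + 2.8067)/(6.6049*q^4 - 9.6118*q^3 + 7.8659*q^2 - 3.179*q + 0.7225)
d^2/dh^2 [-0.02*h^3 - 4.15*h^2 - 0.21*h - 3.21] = -0.12*h - 8.3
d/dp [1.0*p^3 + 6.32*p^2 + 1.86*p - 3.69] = 3.0*p^2 + 12.64*p + 1.86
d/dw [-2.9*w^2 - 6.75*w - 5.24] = -5.8*w - 6.75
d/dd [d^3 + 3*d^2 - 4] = 3*d*(d + 2)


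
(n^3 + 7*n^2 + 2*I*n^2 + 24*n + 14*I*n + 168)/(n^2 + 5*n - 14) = (n^2 + 2*I*n + 24)/(n - 2)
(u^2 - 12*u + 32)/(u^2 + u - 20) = (u - 8)/(u + 5)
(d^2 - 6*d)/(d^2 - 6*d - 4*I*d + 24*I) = d/(d - 4*I)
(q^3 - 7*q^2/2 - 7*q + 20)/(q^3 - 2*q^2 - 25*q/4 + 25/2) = 2*(q - 4)/(2*q - 5)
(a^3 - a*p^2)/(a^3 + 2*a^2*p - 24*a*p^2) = (a^2 - p^2)/(a^2 + 2*a*p - 24*p^2)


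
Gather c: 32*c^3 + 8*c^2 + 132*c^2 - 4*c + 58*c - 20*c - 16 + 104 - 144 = 32*c^3 + 140*c^2 + 34*c - 56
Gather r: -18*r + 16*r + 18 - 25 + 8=1 - 2*r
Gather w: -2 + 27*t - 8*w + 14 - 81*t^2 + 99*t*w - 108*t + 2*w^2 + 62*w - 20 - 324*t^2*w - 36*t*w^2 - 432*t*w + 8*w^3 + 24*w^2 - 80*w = -81*t^2 - 81*t + 8*w^3 + w^2*(26 - 36*t) + w*(-324*t^2 - 333*t - 26) - 8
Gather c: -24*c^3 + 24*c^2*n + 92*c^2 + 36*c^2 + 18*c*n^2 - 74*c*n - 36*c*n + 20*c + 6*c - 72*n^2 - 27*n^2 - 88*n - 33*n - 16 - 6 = -24*c^3 + c^2*(24*n + 128) + c*(18*n^2 - 110*n + 26) - 99*n^2 - 121*n - 22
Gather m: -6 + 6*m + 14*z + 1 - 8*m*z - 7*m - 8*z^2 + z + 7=m*(-8*z - 1) - 8*z^2 + 15*z + 2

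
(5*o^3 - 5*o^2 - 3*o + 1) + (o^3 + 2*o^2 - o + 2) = 6*o^3 - 3*o^2 - 4*o + 3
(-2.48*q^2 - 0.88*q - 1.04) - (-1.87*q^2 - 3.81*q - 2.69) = -0.61*q^2 + 2.93*q + 1.65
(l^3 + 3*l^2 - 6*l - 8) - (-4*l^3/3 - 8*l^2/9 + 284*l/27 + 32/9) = 7*l^3/3 + 35*l^2/9 - 446*l/27 - 104/9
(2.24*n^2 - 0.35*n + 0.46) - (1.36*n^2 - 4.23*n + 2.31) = 0.88*n^2 + 3.88*n - 1.85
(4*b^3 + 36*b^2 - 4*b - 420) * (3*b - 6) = 12*b^4 + 84*b^3 - 228*b^2 - 1236*b + 2520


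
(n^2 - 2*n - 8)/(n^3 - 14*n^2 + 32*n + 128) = (n - 4)/(n^2 - 16*n + 64)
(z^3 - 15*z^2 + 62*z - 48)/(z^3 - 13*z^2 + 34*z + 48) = (z - 1)/(z + 1)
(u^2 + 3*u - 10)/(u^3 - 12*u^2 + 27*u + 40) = (u^2 + 3*u - 10)/(u^3 - 12*u^2 + 27*u + 40)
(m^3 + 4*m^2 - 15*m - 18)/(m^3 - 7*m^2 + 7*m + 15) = (m + 6)/(m - 5)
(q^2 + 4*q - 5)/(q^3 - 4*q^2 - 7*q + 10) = (q + 5)/(q^2 - 3*q - 10)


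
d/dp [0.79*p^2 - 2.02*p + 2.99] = 1.58*p - 2.02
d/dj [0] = 0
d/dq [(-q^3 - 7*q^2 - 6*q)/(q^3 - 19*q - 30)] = (7*q^4 + 50*q^3 + 223*q^2 + 420*q + 180)/(q^6 - 38*q^4 - 60*q^3 + 361*q^2 + 1140*q + 900)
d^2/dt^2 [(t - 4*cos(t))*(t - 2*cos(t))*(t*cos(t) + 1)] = -t^3*cos(t) - 6*t^2*sin(t) + 12*t^2*cos(2*t) + 24*t*sin(2*t) + 6*t*cos(t) - 18*t*cos(3*t) - 12*sin(3*t) - 22*cos(2*t) - 4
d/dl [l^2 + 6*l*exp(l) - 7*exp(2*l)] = 6*l*exp(l) + 2*l - 14*exp(2*l) + 6*exp(l)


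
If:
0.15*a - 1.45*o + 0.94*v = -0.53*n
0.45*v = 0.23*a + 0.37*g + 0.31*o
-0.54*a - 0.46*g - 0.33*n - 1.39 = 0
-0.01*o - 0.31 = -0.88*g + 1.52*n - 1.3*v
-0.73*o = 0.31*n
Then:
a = -6.77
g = 3.88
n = 1.46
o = -0.62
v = -0.69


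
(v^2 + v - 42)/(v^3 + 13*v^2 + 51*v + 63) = (v - 6)/(v^2 + 6*v + 9)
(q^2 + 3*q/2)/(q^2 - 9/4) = 2*q/(2*q - 3)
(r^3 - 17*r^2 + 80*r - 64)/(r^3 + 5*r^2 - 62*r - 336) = (r^2 - 9*r + 8)/(r^2 + 13*r + 42)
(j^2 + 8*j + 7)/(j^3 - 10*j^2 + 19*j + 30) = (j + 7)/(j^2 - 11*j + 30)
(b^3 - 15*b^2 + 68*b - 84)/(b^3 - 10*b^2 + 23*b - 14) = (b - 6)/(b - 1)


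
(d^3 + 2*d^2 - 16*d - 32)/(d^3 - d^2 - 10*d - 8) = (d + 4)/(d + 1)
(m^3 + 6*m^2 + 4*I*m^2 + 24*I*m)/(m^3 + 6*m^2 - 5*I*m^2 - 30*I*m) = (m + 4*I)/(m - 5*I)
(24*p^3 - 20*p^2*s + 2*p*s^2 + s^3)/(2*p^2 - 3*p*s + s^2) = (12*p^2 - 4*p*s - s^2)/(p - s)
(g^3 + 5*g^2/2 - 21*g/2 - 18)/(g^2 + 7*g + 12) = (2*g^2 - 3*g - 9)/(2*(g + 3))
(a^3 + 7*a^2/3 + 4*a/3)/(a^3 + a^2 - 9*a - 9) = a*(3*a + 4)/(3*(a^2 - 9))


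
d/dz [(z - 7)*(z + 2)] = 2*z - 5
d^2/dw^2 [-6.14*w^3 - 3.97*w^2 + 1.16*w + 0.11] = -36.84*w - 7.94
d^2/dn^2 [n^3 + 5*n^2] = 6*n + 10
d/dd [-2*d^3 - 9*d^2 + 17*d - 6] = -6*d^2 - 18*d + 17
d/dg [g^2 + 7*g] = 2*g + 7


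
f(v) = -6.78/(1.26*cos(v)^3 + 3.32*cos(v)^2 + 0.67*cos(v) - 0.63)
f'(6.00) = 1.14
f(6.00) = -1.62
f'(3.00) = 3.86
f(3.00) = -9.19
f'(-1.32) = 290.89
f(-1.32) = 28.25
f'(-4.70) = -9.81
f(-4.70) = 10.63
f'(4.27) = -54.68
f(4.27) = 16.65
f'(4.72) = 12.52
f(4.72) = 10.85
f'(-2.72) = -19.44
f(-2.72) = -11.99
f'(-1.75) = -6.19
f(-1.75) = 10.41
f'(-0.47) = 2.41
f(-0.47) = -1.94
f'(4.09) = -524.28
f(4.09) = 47.78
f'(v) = -6.78*(3.78*sin(v)*cos(v)^2 + 6.64*sin(v)*cos(v) + 0.67*sin(v))/(1.26*cos(v)^3 + 3.32*cos(v)^2 + 0.67*cos(v) - 0.63)^2 = (25.6284*sin(v)^2 - 45.0192*cos(v) - 30.171)*sin(v)/(1.26*cos(v)^3 + 3.32*cos(v)^2 + 0.67*cos(v) - 0.63)^2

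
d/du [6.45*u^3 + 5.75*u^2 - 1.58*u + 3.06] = 19.35*u^2 + 11.5*u - 1.58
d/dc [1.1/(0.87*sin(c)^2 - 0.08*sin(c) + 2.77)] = (0.088 - 1.914*sin(c))*cos(c)/(0.87*sin(c)^2 - 0.08*sin(c) + 2.77)^2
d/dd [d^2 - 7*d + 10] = 2*d - 7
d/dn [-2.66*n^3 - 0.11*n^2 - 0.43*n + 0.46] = -7.98*n^2 - 0.22*n - 0.43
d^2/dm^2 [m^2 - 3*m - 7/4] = 2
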